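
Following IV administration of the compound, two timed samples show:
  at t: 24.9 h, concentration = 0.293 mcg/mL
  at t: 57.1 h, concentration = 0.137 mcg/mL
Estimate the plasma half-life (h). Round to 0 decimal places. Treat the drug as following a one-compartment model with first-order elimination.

k = ln(C₁/C₂) / (t₂ − t₁) = ln(0.293/0.137) / (57.1 − 24.9)
  = 0.7602 / 32.20 = 0.02361 h⁻¹
t½ = ln2 / k = 0.693147 / 0.02361 = 29.36 h

29 h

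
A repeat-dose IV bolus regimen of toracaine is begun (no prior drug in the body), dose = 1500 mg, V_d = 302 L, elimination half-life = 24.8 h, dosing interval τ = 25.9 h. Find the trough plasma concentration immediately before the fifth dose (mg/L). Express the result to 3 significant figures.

4.42 mg/L

C₀ per dose = Dose / Vd = 1500 / 302 = 4.967 mg/L
k = ln2 / t½ = 0.693147 / 24.8 = 0.02795 h⁻¹
Fraction remaining after one interval: r = e^(−kτ) = e^(−0.02795 × 25.9) = 0.4849
Before dose 5, 4 doses have been given (aged 1τ, 2τ, 3τ, 4τ).
C_trough = C₀ × (r + r² + … + r^4) = C₀ × r(1−r^4)/(1−r)
        = 4.967 × 0.4849 × (1 − 0.05529) / (1 − 0.4849) = 4.417 mg/L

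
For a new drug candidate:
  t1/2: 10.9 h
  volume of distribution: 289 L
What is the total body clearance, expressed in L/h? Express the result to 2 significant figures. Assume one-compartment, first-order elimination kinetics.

18 L/h

k = ln2 / t½ = 0.693147 / 10.9 = 0.06359 h⁻¹
CL = k × Vd = 0.06359 × 289 = 18.38 L/h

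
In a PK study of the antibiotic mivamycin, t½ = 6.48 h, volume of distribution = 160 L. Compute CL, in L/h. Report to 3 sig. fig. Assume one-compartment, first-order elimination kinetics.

17.1 L/h

k = ln2 / t½ = 0.693147 / 6.48 = 0.1070 h⁻¹
CL = k × Vd = 0.1070 × 160 = 17.12 L/h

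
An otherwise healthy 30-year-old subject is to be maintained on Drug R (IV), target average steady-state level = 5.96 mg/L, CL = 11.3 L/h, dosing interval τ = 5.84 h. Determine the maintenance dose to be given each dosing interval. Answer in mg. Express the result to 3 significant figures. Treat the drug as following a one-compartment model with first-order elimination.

At steady state, Dose/τ = Css × CL.
Dose = Css × CL × τ = 5.96 × 11.30 × 5.84 = 393.3 mg

393 mg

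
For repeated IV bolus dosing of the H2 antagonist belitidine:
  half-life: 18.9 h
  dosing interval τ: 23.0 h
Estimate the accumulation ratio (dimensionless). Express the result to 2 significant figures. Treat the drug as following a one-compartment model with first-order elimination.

1.8

k = ln2 / t½ = 0.693147 / 18.9 = 0.03667 h⁻¹
e^(−kτ) = e^(−0.03667 × 23.0) = 0.4302
Accumulation ratio R = 1 / (1 − e^(−kτ)) = 1 / (1 − 0.4302) = 1.755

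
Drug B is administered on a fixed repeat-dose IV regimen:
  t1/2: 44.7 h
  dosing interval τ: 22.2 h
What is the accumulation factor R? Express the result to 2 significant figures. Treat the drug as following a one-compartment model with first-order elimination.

k = ln2 / t½ = 0.693147 / 44.7 = 0.01551 h⁻¹
e^(−kτ) = e^(−0.01551 × 22.2) = 0.7087
Accumulation ratio R = 1 / (1 − e^(−kτ)) = 1 / (1 − 0.7087) = 3.433

3.4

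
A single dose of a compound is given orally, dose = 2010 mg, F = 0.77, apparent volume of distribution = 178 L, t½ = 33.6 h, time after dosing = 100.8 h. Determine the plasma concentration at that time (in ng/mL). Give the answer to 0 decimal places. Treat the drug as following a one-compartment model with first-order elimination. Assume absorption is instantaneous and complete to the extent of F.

1087 ng/mL

Amount reaching circulation = F × Dose = 0.77 × 2010 = 1548 mg
C₀ = F·Dose / Vd = 1548 / 178 = 8.697 mg/L
k = ln2 / t½ = 0.693147 / 33.6 = 0.02063 h⁻¹
t / t½ = 100.8 / 33.6 = 3 half-lives
C = C₀ × (1/2)^3 = 8.697 × 0.1250 = 1.087 mg/L
Convert: 1.087 mg/L × 1000 = 1087 ng/mL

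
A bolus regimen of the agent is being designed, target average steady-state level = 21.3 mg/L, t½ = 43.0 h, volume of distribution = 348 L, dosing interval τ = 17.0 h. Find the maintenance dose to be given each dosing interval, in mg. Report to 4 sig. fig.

2031 mg

k = ln2 / t½ = 0.693147 / 43.0 = 0.01612 h⁻¹
CL = k × Vd = 0.01612 × 348 = 5.610 L/h
At steady state, Dose/τ = Css × CL.
Dose = Css × CL × τ = 21.3 × 5.610 × 17.0 = 2031 mg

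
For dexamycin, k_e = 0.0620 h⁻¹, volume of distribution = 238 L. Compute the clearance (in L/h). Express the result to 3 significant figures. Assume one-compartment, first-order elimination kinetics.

14.8 L/h

CL = k × Vd = 0.0620 × 238 = 14.76 L/h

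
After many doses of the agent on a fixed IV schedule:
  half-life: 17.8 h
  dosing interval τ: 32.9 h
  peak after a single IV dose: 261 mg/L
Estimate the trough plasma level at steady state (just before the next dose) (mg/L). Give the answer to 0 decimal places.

100 mg/L

k = ln2 / t½ = 0.693147 / 17.8 = 0.03894 h⁻¹
e^(−kτ) = e^(−0.03894 × 32.9) = 0.2777
Accumulation ratio R = 1 / (1 − e^(−kτ)) = 1 / (1 − 0.2777) = 1.384
Steady-state trough = C₀ × R × e^(−kτ) = 261 × 1.384 × 0.2777 = 100.3 mg/L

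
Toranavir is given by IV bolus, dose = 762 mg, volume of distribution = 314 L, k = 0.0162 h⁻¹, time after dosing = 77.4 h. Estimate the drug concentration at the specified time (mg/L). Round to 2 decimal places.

C₀ = Dose / Vd = 762.0 / 314 = 2.427 mg/L
C = C₀ · e^(−k·t) = 2.427 × e^(−0.01620 × 77.4)
  = 2.427 × 0.2854 = 0.6927 mg/L

0.69 mg/L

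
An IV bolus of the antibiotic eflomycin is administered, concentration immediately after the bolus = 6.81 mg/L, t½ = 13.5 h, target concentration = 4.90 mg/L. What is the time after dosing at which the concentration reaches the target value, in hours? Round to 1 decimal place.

k = ln2 / t½ = 0.693147 / 13.5 = 0.05134 h⁻¹
t = ln(C₀ / C) / k = ln(6.810 / 4.90) / 0.05134
  = ln(1.390) / 0.05134 = 0.3293 / 0.05134 = 6.414 h

6.4 h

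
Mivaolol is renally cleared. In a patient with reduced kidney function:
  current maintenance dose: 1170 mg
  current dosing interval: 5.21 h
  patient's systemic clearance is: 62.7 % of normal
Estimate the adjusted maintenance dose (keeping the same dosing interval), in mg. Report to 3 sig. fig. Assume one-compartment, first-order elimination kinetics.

To keep the same average steady-state level, dosing rate must scale with clearance.
CL ratio = 62.7 / 100 = 0.6270
New dose (same interval) = 1170 × 0.6270 = 733.6 mg

734 mg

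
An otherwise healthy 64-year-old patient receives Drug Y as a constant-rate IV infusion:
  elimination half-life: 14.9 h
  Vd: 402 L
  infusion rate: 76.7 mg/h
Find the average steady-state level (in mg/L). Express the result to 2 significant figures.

k = ln2 / t½ = 0.693147 / 14.9 = 0.04652 h⁻¹
CL = k × Vd = 0.04652 × 402 = 18.70 L/h
At steady state Css = R₀ / CL = 76.7 / 18.70 = 4.102 mg/L

4.1 mg/L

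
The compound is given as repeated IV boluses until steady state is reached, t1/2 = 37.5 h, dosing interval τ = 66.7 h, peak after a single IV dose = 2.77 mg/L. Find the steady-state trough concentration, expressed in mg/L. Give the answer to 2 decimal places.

1.14 mg/L

k = ln2 / t½ = 0.693147 / 37.5 = 0.01848 h⁻¹
e^(−kτ) = e^(−0.01848 × 66.7) = 0.2915
Accumulation ratio R = 1 / (1 − e^(−kτ)) = 1 / (1 − 0.2915) = 1.411
Steady-state trough = C₀ × R × e^(−kτ) = 2.77 × 1.411 × 0.2915 = 1.139 mg/L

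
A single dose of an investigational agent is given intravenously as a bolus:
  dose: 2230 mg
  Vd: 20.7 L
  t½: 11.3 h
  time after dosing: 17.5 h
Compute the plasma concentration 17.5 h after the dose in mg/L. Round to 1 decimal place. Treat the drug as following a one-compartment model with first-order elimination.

36.8 mg/L

C₀ = Dose / Vd = 2230 / 20.7 = 107.7 mg/L
k = ln2 / t½ = 0.693147 / 11.3 = 0.06134 h⁻¹
C = C₀ · e^(−k·t) = 107.7 × e^(−0.06134 × 17.5)
  = 107.7 × 0.3418 = 36.81 mg/L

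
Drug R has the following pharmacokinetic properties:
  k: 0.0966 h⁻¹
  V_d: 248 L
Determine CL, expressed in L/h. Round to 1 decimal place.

24.0 L/h

CL = k × Vd = 0.0966 × 248 = 23.96 L/h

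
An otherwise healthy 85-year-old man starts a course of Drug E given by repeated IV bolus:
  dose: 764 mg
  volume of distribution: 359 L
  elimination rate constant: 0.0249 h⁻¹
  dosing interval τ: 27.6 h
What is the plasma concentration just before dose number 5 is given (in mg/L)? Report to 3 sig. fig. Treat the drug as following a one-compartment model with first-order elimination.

2.02 mg/L

C₀ per dose = Dose / Vd = 764 / 359 = 2.128 mg/L
Fraction remaining after one interval: r = e^(−kτ) = e^(−0.02490 × 27.6) = 0.5030
Before dose 5, 4 doses have been given (aged 1τ, 2τ, 3τ, 4τ).
C_trough = C₀ × (r + r² + … + r^4) = C₀ × r(1−r^4)/(1−r)
        = 2.128 × 0.5030 × (1 − 0.06401) / (1 − 0.5030) = 2.016 mg/L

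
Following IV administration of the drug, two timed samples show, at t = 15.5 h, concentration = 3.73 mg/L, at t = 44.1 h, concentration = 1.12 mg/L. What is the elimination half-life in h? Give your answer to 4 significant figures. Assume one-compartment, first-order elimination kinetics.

k = ln(C₁/C₂) / (t₂ − t₁) = ln(3.73/1.12) / (44.1 − 15.5)
  = 1.203 / 28.60 = 0.04206 h⁻¹
t½ = ln2 / k = 0.693147 / 0.04206 = 16.48 h

16.48 h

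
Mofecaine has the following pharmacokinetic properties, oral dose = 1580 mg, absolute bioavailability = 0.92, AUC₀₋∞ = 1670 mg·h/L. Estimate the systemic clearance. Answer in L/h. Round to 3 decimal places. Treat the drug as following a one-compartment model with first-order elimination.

0.870 L/h

CL = F·Dose / AUC = 0.92 × 1580 / 1670 = 0.8704 L/h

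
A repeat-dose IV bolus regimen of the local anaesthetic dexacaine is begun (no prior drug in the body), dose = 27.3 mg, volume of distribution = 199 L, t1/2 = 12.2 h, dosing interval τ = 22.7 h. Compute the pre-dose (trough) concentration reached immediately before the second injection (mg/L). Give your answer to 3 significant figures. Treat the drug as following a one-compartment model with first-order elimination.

0.0378 mg/L

C₀ per dose = Dose / Vd = 27.3 / 199 = 0.1372 mg/L
k = ln2 / t½ = 0.693147 / 12.2 = 0.05682 h⁻¹
Fraction remaining after one interval: r = e^(−kτ) = e^(−0.05682 × 22.7) = 0.2753
Before dose 2, 1 dose has been given (aged 1τ).
C_trough = C₀ × r = 0.1372 × 0.2753 = 0.03777 mg/L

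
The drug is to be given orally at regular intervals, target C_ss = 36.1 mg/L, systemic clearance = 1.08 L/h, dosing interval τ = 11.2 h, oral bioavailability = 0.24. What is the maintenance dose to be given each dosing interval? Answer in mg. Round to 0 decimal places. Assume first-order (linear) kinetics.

At steady state, F × (Dose/τ) = Css × CL.
Dose = Css × CL × τ / F = 36.1 × 1.080 × 11.2 / 0.24 = 1819 mg

1819 mg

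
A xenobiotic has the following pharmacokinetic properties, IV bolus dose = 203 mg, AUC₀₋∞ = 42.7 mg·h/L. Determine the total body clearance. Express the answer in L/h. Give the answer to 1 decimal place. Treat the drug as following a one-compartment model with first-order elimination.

CL = Dose / AUC = 203 / 42.7 = 4.754 L/h

4.8 L/h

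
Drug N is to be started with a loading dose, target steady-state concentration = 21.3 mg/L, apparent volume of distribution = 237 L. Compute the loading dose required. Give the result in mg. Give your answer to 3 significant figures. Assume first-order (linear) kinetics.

5050 mg

LD = Css × Vd = 21.3 × 237 = 5048 mg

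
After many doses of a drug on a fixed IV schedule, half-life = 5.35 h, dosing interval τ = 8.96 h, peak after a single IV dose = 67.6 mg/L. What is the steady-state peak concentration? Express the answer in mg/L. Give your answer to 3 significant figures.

k = ln2 / t½ = 0.693147 / 5.35 = 0.1296 h⁻¹
e^(−kτ) = e^(−0.1296 × 8.96) = 0.3131
Accumulation ratio R = 1 / (1 − e^(−kτ)) = 1 / (1 − 0.3131) = 1.456
Steady-state peak = C₀ × R = 67.6 × 1.456 = 98.43 mg/L

98.4 mg/L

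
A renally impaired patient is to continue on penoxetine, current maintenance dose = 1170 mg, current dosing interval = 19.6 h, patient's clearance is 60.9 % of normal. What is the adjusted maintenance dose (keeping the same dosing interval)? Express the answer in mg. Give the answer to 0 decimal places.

To keep the same average steady-state level, dosing rate must scale with clearance.
CL ratio = 60.9 / 100 = 0.6090
New dose (same interval) = 1170 × 0.6090 = 712.5 mg

713 mg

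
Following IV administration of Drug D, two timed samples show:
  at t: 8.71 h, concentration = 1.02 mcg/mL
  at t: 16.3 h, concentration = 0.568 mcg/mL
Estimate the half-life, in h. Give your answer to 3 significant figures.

8.99 h

k = ln(C₁/C₂) / (t₂ − t₁) = ln(1.02/0.568) / (16.3 − 8.71)
  = 0.5854 / 7.590 = 0.07713 h⁻¹
t½ = ln2 / k = 0.693147 / 0.07713 = 8.987 h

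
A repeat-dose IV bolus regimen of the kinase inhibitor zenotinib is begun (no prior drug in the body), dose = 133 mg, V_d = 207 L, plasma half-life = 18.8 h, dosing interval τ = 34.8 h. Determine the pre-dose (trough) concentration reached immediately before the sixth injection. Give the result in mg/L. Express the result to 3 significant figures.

C₀ per dose = Dose / Vd = 133 / 207 = 0.6425 mg/L
k = ln2 / t½ = 0.693147 / 18.8 = 0.03687 h⁻¹
Fraction remaining after one interval: r = e^(−kτ) = e^(−0.03687 × 34.8) = 0.2772
Before dose 6, 5 doses have been given (aged 1τ, 2τ, 3τ, 4τ, 5τ).
C_trough = C₀ × (r + r² + … + r^5) = C₀ × r(1−r^5)/(1−r)
        = 0.6425 × 0.2772 × (1 − 0.001637) / (1 − 0.2772) = 0.2460 mg/L

0.246 mg/L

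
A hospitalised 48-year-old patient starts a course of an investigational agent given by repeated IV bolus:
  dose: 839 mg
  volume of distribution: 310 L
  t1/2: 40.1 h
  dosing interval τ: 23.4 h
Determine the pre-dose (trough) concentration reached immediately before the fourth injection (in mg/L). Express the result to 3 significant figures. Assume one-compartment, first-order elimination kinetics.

3.82 mg/L

C₀ per dose = Dose / Vd = 839 / 310 = 2.706 mg/L
k = ln2 / t½ = 0.693147 / 40.1 = 0.01729 h⁻¹
Fraction remaining after one interval: r = e^(−kτ) = e^(−0.01729 × 23.4) = 0.6673
Before dose 4, 3 doses have been given (aged 1τ, 2τ, 3τ).
C_trough = C₀ × (r + r² + … + r^3) = C₀ × r(1−r^3)/(1−r)
        = 2.706 × 0.6673 × (1 − 0.2971) / (1 − 0.6673) = 3.815 mg/L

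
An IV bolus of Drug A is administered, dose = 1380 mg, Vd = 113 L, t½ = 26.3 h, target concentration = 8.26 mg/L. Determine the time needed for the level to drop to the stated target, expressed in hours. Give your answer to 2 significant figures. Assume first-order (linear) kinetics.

15 h

C₀ = Dose / Vd = 1380 / 113 = 12.21 mg/L
k = ln2 / t½ = 0.693147 / 26.3 = 0.02636 h⁻¹
t = ln(C₀ / C) / k = ln(12.21 / 8.26) / 0.02636
  = ln(1.478) / 0.02636 = 0.3907 / 0.02636 = 14.82 h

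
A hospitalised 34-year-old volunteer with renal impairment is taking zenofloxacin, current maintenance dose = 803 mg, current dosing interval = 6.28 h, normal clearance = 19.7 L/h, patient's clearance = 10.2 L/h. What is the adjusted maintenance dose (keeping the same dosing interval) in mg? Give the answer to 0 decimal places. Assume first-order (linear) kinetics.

To keep the same average steady-state level, dosing rate must scale with clearance.
CL ratio = 10.2 / 19.7 = 0.5178
New dose (same interval) = 803 × 0.5178 = 415.8 mg

416 mg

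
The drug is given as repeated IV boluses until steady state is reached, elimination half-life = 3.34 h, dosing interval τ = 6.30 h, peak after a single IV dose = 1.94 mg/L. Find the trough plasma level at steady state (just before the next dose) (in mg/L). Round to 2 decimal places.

k = ln2 / t½ = 0.693147 / 3.34 = 0.2075 h⁻¹
e^(−kτ) = e^(−0.2075 × 6.30) = 0.2706
Accumulation ratio R = 1 / (1 − e^(−kτ)) = 1 / (1 − 0.2706) = 1.371
Steady-state trough = C₀ × R × e^(−kτ) = 1.94 × 1.371 × 0.2706 = 0.7197 mg/L

0.72 mg/L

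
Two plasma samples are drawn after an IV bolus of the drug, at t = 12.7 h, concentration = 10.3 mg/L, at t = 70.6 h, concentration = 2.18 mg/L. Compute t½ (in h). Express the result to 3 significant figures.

k = ln(C₁/C₂) / (t₂ − t₁) = ln(10.3/2.18) / (70.6 − 12.7)
  = 1.553 / 57.90 = 0.02682 h⁻¹
t½ = ln2 / k = 0.693147 / 0.02682 = 25.84 h

25.8 h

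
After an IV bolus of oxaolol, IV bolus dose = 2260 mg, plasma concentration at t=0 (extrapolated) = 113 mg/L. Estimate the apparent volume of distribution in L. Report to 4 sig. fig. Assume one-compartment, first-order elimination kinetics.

Vd = Dose / C₀ = 2260 / 113 = 20.00 L

20.00 L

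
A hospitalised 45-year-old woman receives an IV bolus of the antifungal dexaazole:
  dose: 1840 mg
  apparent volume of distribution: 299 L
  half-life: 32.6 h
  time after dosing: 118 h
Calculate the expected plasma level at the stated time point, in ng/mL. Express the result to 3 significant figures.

501 ng/mL

C₀ = Dose / Vd = 1840 / 299 = 6.154 mg/L
k = ln2 / t½ = 0.693147 / 32.6 = 0.02126 h⁻¹
C = C₀ · e^(−k·t) = 6.154 × e^(−0.02126 × 118)
  = 6.154 × 0.08138 = 0.5008 mg/L
Convert: 0.5008 mg/L × 1000 = 500.8 ng/mL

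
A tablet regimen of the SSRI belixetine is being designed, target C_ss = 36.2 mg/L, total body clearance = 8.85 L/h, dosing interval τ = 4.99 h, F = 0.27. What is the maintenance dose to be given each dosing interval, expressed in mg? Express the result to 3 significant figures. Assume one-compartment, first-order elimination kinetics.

At steady state, F × (Dose/τ) = Css × CL.
Dose = Css × CL × τ / F = 36.2 × 8.850 × 4.99 / 0.27 = 5921 mg

5920 mg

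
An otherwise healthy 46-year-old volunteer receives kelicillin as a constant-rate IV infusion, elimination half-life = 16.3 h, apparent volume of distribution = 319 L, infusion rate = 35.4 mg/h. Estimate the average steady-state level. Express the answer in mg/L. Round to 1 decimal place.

2.6 mg/L

k = ln2 / t½ = 0.693147 / 16.3 = 0.04252 h⁻¹
CL = k × Vd = 0.04252 × 319 = 13.56 L/h
At steady state Css = R₀ / CL = 35.4 / 13.56 = 2.611 mg/L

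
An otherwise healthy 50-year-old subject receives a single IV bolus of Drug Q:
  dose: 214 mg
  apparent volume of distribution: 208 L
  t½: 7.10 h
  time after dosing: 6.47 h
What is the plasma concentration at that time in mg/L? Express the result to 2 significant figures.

C₀ = Dose / Vd = 214.0 / 208 = 1.029 mg/L
k = ln2 / t½ = 0.693147 / 7.10 = 0.09763 h⁻¹
C = C₀ · e^(−k·t) = 1.029 × e^(−0.09763 × 6.47)
  = 1.029 × 0.5317 = 0.5471 mg/L

0.55 mg/L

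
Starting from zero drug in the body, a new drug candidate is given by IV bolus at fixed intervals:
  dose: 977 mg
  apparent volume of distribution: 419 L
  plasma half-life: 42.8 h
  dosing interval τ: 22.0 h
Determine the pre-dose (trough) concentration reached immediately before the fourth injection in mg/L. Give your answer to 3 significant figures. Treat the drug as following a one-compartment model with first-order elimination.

C₀ per dose = Dose / Vd = 977 / 419 = 2.332 mg/L
k = ln2 / t½ = 0.693147 / 42.8 = 0.01620 h⁻¹
Fraction remaining after one interval: r = e^(−kτ) = e^(−0.01620 × 22.0) = 0.7002
Before dose 4, 3 doses have been given (aged 1τ, 2τ, 3τ).
C_trough = C₀ × (r + r² + … + r^3) = C₀ × r(1−r^3)/(1−r)
        = 2.332 × 0.7002 × (1 − 0.3433) / (1 − 0.7002) = 3.577 mg/L

3.58 mg/L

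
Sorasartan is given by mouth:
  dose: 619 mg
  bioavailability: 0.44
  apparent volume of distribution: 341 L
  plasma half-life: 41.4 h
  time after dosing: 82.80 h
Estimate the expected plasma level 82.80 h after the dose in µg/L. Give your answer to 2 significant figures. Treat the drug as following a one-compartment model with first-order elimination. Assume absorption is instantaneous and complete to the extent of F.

Amount reaching circulation = F × Dose = 0.44 × 619.0 = 272.4 mg
C₀ = F·Dose / Vd = 272.4 / 341 = 0.7988 mg/L
k = ln2 / t½ = 0.693147 / 41.4 = 0.01674 h⁻¹
t / t½ = 82.80 / 41.4 = 2 half-lives
C = C₀ × (1/2)^2 = 0.7988 × 0.2500 = 0.1997 mg/L
Convert: 0.1997 mg/L × 1000 = 199.7 µg/L

200 µg/L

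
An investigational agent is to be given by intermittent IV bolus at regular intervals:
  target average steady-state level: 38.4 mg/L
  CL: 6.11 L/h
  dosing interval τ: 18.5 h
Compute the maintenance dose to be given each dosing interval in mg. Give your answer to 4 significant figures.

At steady state, Dose/τ = Css × CL.
Dose = Css × CL × τ = 38.4 × 6.110 × 18.5 = 4341 mg

4341 mg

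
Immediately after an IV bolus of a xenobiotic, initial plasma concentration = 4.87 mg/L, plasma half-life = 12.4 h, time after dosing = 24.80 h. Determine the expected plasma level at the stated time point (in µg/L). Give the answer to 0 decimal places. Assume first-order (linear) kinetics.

k = ln2 / t½ = 0.693147 / 12.4 = 0.05590 h⁻¹
t / t½ = 24.80 / 12.4 = 2 half-lives
C = C₀ × (1/2)^2 = 4.870 × 0.2500 = 1.218 mg/L
Convert: 1.218 mg/L × 1000 = 1218 µg/L

1218 µg/L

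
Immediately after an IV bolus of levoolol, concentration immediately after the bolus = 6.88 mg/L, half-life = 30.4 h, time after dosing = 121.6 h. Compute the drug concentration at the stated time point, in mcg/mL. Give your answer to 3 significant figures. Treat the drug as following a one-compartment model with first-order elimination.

0.430 mcg/mL

k = ln2 / t½ = 0.693147 / 30.4 = 0.02280 h⁻¹
t / t½ = 121.6 / 30.4 = 4 half-lives
C = C₀ × (1/2)^4 = 6.880 × 0.06250 = 0.4300 mg/L
(0.4300 mg/L = 0.4300 mcg/mL)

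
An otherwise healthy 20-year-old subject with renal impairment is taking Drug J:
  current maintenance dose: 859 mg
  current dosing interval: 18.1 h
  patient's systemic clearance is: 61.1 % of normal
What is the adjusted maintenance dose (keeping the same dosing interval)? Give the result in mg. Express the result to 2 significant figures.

520 mg

To keep the same average steady-state level, dosing rate must scale with clearance.
CL ratio = 61.1 / 100 = 0.6110
New dose (same interval) = 859 × 0.6110 = 524.8 mg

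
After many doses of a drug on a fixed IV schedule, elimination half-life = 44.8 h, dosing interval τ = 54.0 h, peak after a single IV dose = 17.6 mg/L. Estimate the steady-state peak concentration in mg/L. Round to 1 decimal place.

31.1 mg/L

k = ln2 / t½ = 0.693147 / 44.8 = 0.01547 h⁻¹
e^(−kτ) = e^(−0.01547 × 54.0) = 0.4337
Accumulation ratio R = 1 / (1 − e^(−kτ)) = 1 / (1 − 0.4337) = 1.766
Steady-state peak = C₀ × R = 17.6 × 1.766 = 31.08 mg/L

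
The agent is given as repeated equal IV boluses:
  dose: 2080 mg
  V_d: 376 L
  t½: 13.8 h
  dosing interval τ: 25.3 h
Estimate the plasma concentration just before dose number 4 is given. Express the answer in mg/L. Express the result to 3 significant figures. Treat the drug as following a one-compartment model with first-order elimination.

2.11 mg/L

C₀ per dose = Dose / Vd = 2080 / 376 = 5.532 mg/L
k = ln2 / t½ = 0.693147 / 13.8 = 0.05023 h⁻¹
Fraction remaining after one interval: r = e^(−kτ) = e^(−0.05023 × 25.3) = 0.2806
Before dose 4, 3 doses have been given (aged 1τ, 2τ, 3τ).
C_trough = C₀ × (r + r² + … + r^3) = C₀ × r(1−r^3)/(1−r)
        = 5.532 × 0.2806 × (1 − 0.02209) / (1 − 0.2806) = 2.110 mg/L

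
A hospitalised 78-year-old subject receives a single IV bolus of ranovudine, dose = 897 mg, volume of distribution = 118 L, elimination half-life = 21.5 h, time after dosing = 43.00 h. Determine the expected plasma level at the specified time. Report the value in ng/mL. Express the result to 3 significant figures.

C₀ = Dose / Vd = 897.0 / 118 = 7.602 mg/L
k = ln2 / t½ = 0.693147 / 21.5 = 0.03224 h⁻¹
t / t½ = 43.00 / 21.5 = 2 half-lives
C = C₀ × (1/2)^2 = 7.602 × 0.2500 = 1.901 mg/L
Convert: 1.901 mg/L × 1000 = 1901 ng/mL

1900 ng/mL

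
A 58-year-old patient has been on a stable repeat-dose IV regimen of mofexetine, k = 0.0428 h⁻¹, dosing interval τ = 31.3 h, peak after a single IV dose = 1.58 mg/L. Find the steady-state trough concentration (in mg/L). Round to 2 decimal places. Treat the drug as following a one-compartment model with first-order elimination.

0.56 mg/L

e^(−kτ) = e^(−0.04280 × 31.3) = 0.2619
Accumulation ratio R = 1 / (1 − e^(−kτ)) = 1 / (1 − 0.2619) = 1.355
Steady-state trough = C₀ × R × e^(−kτ) = 1.58 × 1.355 × 0.2619 = 0.5607 mg/L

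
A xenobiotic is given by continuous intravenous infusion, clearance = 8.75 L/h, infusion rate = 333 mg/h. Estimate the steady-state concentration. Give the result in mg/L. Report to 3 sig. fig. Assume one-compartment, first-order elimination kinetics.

38.1 mg/L

At steady state Css = R₀ / CL = 333 / 8.750 = 38.06 mg/L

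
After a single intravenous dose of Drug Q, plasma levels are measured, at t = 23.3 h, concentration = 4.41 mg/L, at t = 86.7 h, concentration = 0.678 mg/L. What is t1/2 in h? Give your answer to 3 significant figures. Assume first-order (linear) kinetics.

23.5 h

k = ln(C₁/C₂) / (t₂ − t₁) = ln(4.41/0.678) / (86.7 − 23.3)
  = 1.872 / 63.40 = 0.02953 h⁻¹
t½ = ln2 / k = 0.693147 / 0.02953 = 23.47 h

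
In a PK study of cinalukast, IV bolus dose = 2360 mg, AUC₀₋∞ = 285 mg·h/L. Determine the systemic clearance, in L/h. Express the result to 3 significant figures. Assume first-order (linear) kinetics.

8.28 L/h

CL = Dose / AUC = 2360 / 285 = 8.281 L/h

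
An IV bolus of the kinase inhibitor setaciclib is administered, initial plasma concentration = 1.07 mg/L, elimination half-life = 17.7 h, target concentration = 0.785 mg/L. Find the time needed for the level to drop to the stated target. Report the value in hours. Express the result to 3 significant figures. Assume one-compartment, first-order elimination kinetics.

7.91 h

k = ln2 / t½ = 0.693147 / 17.7 = 0.03916 h⁻¹
t = ln(C₀ / C) / k = ln(1.070 / 0.785) / 0.03916
  = ln(1.363) / 0.03916 = 0.3097 / 0.03916 = 7.909 h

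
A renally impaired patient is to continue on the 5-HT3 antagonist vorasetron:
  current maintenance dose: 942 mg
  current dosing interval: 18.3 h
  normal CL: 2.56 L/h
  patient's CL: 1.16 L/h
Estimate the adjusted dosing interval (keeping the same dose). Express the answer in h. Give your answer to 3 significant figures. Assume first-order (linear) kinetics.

40.4 h

To keep the same average steady-state level, dosing rate must scale with clearance.
CL ratio = 1.16 / 2.56 = 0.4531
New interval (same dose) = 18.3 / 0.4531 = 40.39 h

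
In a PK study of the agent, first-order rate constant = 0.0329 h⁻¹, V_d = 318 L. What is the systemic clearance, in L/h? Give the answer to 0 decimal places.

CL = k × Vd = 0.0329 × 318 = 10.46 L/h

10 L/h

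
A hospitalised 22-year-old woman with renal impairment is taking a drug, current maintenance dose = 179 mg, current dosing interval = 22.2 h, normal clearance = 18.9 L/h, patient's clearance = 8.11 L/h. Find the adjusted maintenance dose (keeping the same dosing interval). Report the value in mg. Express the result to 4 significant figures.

To keep the same average steady-state level, dosing rate must scale with clearance.
CL ratio = 8.11 / 18.9 = 0.4291
New dose (same interval) = 179 × 0.4291 = 76.81 mg

76.81 mg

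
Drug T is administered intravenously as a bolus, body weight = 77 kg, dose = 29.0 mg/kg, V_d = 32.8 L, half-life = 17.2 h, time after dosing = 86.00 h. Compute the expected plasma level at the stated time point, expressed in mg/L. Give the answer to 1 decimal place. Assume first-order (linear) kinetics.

Total dose = 29.0 × 77 = 2233 mg
C₀ = Dose / Vd = 2233 / 32.8 = 68.08 mg/L
k = ln2 / t½ = 0.693147 / 17.2 = 0.04030 h⁻¹
t / t½ = 86.00 / 17.2 = 5 half-lives
C = C₀ × (1/2)^5 = 68.08 × 0.03125 = 2.128 mg/L

2.1 mg/L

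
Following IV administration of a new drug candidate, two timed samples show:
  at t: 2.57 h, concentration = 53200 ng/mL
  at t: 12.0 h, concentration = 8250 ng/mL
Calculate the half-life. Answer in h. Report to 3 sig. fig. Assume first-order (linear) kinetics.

3.51 h

k = ln(C₁/C₂) / (t₂ − t₁) = ln(53200/8250) / (12.0 − 2.57)
  = 1.864 / 9.430 = 0.1977 h⁻¹
t½ = ln2 / k = 0.693147 / 0.1977 = 3.506 h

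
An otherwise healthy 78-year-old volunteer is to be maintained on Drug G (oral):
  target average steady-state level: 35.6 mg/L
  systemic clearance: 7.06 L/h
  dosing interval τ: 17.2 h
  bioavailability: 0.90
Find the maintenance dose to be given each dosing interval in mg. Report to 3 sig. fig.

4800 mg

At steady state, F × (Dose/τ) = Css × CL.
Dose = Css × CL × τ / F = 35.6 × 7.060 × 17.2 / 0.90 = 4803 mg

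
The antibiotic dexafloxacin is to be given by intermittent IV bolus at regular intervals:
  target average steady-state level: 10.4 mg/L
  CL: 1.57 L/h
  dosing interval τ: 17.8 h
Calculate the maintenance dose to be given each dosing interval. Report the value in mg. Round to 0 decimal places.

At steady state, Dose/τ = Css × CL.
Dose = Css × CL × τ = 10.4 × 1.570 × 17.8 = 290.6 mg

291 mg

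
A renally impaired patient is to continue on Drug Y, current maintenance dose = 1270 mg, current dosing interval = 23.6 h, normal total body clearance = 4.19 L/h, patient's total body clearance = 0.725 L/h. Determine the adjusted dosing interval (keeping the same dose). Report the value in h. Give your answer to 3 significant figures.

136 h

To keep the same average steady-state level, dosing rate must scale with clearance.
CL ratio = 0.725 / 4.19 = 0.1730
New interval (same dose) = 23.6 / 0.1730 = 136.4 h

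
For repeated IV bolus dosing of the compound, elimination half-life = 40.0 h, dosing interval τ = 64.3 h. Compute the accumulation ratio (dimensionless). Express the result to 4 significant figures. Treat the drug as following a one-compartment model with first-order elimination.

k = ln2 / t½ = 0.693147 / 40.0 = 0.01733 h⁻¹
e^(−kτ) = e^(−0.01733 × 64.3) = 0.3281
Accumulation ratio R = 1 / (1 − e^(−kτ)) = 1 / (1 − 0.3281) = 1.488

1.488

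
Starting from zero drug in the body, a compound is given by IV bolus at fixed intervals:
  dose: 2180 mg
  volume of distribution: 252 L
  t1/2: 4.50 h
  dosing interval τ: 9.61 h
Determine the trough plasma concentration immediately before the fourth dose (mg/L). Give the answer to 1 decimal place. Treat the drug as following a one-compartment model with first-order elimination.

2.5 mg/L

C₀ per dose = Dose / Vd = 2180 / 252 = 8.651 mg/L
k = ln2 / t½ = 0.693147 / 4.50 = 0.1540 h⁻¹
Fraction remaining after one interval: r = e^(−kτ) = e^(−0.1540 × 9.61) = 0.2277
Before dose 4, 3 doses have been given (aged 1τ, 2τ, 3τ).
C_trough = C₀ × (r + r² + … + r^3) = C₀ × r(1−r^3)/(1−r)
        = 8.651 × 0.2277 × (1 − 0.01181) / (1 − 0.2277) = 2.520 mg/L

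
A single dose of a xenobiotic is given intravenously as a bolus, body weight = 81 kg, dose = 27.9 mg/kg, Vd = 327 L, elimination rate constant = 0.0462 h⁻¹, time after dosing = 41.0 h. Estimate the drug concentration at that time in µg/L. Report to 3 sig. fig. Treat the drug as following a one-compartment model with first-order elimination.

1040 µg/L

Total dose = 27.9 × 81 = 2260 mg
C₀ = Dose / Vd = 2260 / 327 = 6.911 mg/L
C = C₀ · e^(−k·t) = 6.911 × e^(−0.04620 × 41.0)
  = 6.911 × 0.1504 = 1.039 mg/L
Convert: 1.039 mg/L × 1000 = 1039 µg/L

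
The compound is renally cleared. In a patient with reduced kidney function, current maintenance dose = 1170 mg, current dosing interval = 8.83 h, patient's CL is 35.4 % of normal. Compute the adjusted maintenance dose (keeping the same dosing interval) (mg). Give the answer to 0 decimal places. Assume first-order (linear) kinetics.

To keep the same average steady-state level, dosing rate must scale with clearance.
CL ratio = 35.4 / 100 = 0.3540
New dose (same interval) = 1170 × 0.3540 = 414.2 mg

414 mg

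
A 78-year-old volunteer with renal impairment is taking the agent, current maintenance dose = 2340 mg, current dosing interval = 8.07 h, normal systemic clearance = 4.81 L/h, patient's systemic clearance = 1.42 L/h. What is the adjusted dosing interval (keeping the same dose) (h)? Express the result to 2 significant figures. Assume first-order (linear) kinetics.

27 h

To keep the same average steady-state level, dosing rate must scale with clearance.
CL ratio = 1.42 / 4.81 = 0.2952
New interval (same dose) = 8.07 / 0.2952 = 27.34 h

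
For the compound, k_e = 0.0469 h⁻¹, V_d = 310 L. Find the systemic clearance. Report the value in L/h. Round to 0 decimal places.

15 L/h

CL = k × Vd = 0.0469 × 310 = 14.54 L/h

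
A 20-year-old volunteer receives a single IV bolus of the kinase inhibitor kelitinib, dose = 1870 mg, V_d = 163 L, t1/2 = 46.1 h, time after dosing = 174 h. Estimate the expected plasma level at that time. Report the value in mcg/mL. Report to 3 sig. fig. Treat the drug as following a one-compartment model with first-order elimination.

C₀ = Dose / Vd = 1870 / 163 = 11.47 mg/L
k = ln2 / t½ = 0.693147 / 46.1 = 0.01504 h⁻¹
C = C₀ · e^(−k·t) = 11.47 × e^(−0.01504 × 174)
  = 11.47 × 0.07302 = 0.8375 mg/L
(0.8375 mg/L = 0.8375 mcg/mL)

0.838 mcg/mL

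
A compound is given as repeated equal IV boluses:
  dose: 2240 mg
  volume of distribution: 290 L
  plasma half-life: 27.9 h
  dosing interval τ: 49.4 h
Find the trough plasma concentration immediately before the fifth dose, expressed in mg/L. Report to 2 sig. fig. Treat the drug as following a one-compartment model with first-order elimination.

3.2 mg/L

C₀ per dose = Dose / Vd = 2240 / 290 = 7.724 mg/L
k = ln2 / t½ = 0.693147 / 27.9 = 0.02484 h⁻¹
Fraction remaining after one interval: r = e^(−kτ) = e^(−0.02484 × 49.4) = 0.2931
Before dose 5, 4 doses have been given (aged 1τ, 2τ, 3τ, 4τ).
C_trough = C₀ × (r + r² + … + r^4) = C₀ × r(1−r^4)/(1−r)
        = 7.724 × 0.2931 × (1 − 0.007380) / (1 − 0.2931) = 3.179 mg/L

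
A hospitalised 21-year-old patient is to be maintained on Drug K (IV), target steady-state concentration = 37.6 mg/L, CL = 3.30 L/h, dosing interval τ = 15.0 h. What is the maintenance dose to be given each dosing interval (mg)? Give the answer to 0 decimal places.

1861 mg

At steady state, Dose/τ = Css × CL.
Dose = Css × CL × τ = 37.6 × 3.300 × 15.0 = 1861 mg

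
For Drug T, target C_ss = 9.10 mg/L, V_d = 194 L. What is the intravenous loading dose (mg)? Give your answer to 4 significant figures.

LD = Css × Vd = 9.10 × 194 = 1765 mg

1765 mg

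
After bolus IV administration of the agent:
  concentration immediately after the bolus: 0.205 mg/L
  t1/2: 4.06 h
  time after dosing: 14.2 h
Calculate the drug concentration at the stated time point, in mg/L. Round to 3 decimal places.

k = ln2 / t½ = 0.693147 / 4.06 = 0.1707 h⁻¹
C = C₀ · e^(−k·t) = 0.2050 × e^(−0.1707 × 14.2)
  = 0.2050 × 0.08857 = 0.01816 mg/L

0.018 mg/L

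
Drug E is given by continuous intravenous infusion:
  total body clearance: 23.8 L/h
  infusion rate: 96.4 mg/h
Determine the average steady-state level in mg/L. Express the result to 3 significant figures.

At steady state Css = R₀ / CL = 96.4 / 23.80 = 4.050 mg/L

4.05 mg/L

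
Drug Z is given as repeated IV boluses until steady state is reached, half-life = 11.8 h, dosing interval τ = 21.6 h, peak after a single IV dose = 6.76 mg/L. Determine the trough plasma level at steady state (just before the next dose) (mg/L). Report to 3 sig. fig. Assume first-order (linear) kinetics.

k = ln2 / t½ = 0.693147 / 11.8 = 0.05874 h⁻¹
e^(−kτ) = e^(−0.05874 × 21.6) = 0.2812
Accumulation ratio R = 1 / (1 − e^(−kτ)) = 1 / (1 − 0.2812) = 1.391
Steady-state trough = C₀ × R × e^(−kτ) = 6.76 × 1.391 × 0.2812 = 2.644 mg/L

2.64 mg/L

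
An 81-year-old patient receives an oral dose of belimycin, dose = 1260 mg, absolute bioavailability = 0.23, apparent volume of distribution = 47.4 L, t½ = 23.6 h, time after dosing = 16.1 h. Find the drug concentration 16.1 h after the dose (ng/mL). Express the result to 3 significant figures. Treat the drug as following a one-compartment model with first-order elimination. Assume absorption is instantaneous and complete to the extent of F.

3810 ng/mL

Amount reaching circulation = F × Dose = 0.23 × 1260 = 289.8 mg
C₀ = F·Dose / Vd = 289.8 / 47.4 = 6.114 mg/L
k = ln2 / t½ = 0.693147 / 23.6 = 0.02937 h⁻¹
C = C₀ · e^(−k·t) = 6.114 × e^(−0.02937 × 16.1)
  = 6.114 × 0.6232 = 3.810 mg/L
Convert: 3.810 mg/L × 1000 = 3810 ng/mL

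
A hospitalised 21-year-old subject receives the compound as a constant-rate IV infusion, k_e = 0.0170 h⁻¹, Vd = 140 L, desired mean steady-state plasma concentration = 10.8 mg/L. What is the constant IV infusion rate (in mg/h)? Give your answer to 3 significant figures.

25.7 mg/h

CL = k × Vd = 0.01700 × 140 = 2.380 L/h
At steady state, infusion rate R₀ = Css × CL = 10.8 × 2.380 = 25.70 mg/h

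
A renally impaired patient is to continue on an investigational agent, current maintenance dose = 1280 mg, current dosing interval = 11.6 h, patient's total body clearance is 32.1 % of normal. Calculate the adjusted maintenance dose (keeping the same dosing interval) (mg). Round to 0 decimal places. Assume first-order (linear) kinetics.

To keep the same average steady-state level, dosing rate must scale with clearance.
CL ratio = 32.1 / 100 = 0.3210
New dose (same interval) = 1280 × 0.3210 = 410.9 mg

411 mg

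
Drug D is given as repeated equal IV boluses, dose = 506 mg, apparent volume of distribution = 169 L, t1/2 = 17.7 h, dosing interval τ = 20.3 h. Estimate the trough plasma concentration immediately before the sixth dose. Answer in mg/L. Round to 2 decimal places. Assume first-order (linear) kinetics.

2.42 mg/L

C₀ per dose = Dose / Vd = 506 / 169 = 2.994 mg/L
k = ln2 / t½ = 0.693147 / 17.7 = 0.03916 h⁻¹
Fraction remaining after one interval: r = e^(−kτ) = e^(−0.03916 × 20.3) = 0.4516
Before dose 6, 5 doses have been given (aged 1τ, 2τ, 3τ, 4τ, 5τ).
C_trough = C₀ × (r + r² + … + r^5) = C₀ × r(1−r^5)/(1−r)
        = 2.994 × 0.4516 × (1 − 0.01878) / (1 − 0.4516) = 2.419 mg/L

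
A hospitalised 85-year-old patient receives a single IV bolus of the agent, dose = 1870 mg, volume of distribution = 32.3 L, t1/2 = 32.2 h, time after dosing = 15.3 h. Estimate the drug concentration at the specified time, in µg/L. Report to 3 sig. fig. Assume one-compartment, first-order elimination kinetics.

C₀ = Dose / Vd = 1870 / 32.3 = 57.89 mg/L
k = ln2 / t½ = 0.693147 / 32.2 = 0.02153 h⁻¹
C = C₀ · e^(−k·t) = 57.89 × e^(−0.02153 × 15.3)
  = 57.89 × 0.7193 = 41.64 mg/L
Convert: 41.64 mg/L × 1000 = 41640 µg/L

41600 µg/L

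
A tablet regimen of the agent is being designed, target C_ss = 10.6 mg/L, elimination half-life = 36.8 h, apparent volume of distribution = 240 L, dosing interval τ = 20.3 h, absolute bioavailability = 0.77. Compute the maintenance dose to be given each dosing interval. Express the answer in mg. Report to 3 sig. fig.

k = ln2 / t½ = 0.693147 / 36.8 = 0.01884 h⁻¹
CL = k × Vd = 0.01884 × 240 = 4.522 L/h
At steady state, F × (Dose/τ) = Css × CL.
Dose = Css × CL × τ / F = 10.6 × 4.522 × 20.3 / 0.77 = 1264 mg

1260 mg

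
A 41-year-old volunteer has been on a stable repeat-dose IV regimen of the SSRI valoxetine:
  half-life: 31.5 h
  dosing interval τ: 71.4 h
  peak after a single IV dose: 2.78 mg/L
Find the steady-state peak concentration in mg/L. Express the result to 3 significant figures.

3.51 mg/L

k = ln2 / t½ = 0.693147 / 31.5 = 0.02200 h⁻¹
e^(−kτ) = e^(−0.02200 × 71.4) = 0.2079
Accumulation ratio R = 1 / (1 − e^(−kτ)) = 1 / (1 − 0.2079) = 1.262
Steady-state peak = C₀ × R = 2.78 × 1.262 = 3.508 mg/L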